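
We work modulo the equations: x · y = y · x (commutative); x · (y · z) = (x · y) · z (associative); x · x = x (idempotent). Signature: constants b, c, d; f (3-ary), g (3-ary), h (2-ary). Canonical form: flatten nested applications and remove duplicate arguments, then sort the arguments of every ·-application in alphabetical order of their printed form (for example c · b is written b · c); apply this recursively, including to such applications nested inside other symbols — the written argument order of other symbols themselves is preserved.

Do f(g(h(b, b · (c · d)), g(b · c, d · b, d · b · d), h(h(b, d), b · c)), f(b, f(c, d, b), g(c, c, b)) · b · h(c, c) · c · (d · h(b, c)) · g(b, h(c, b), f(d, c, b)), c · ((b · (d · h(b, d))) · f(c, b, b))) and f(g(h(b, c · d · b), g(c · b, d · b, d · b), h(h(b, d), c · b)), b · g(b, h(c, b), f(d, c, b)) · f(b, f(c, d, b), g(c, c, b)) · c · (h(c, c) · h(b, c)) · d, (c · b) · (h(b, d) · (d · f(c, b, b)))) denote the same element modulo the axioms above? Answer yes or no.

Left:  f(g(h(b, b · (c · d)), g(b · c, d · b, d · b · d), h(h(b, d), b · c)), f(b, f(c, d, b), g(c, c, b)) · b · h(c, c) · c · (d · h(b, c)) · g(b, h(c, b), f(d, c, b)), c · ((b · (d · h(b, d))) · f(c, b, b)))
  Focus inside:  f(b, f(c, d, b), g(c, c, b)) · b · h(c, c) · c · (d · h(b, c)) · g(b, h(c, b), f(d, c, b))
  Flatten:  f(b, f(c, d, b), g(c, c, b)) · b · h(c, c) · c · d · h(b, c) · g(b, h(c, b), f(d, c, b))
  Order the arguments:  b · c · d · f(b, f(c, d, b), g(c, c, b)) · g(b, h(c, b), f(d, c, b)) · h(b, c) · h(c, c)
  Rebuild:  f(g(h(b, b · c · d), g(b · c, b · d, b · d), h(h(b, d), b · c)), b · c · d · f(b, f(c, d, b), g(c, c, b)) · g(b, h(c, b), f(d, c, b)) · h(b, c) · h(c, c), b · c · d · f(c, b, b) · h(b, d))
Right:  f(g(h(b, c · d · b), g(c · b, d · b, d · b), h(h(b, d), c · b)), b · g(b, h(c, b), f(d, c, b)) · f(b, f(c, d, b), g(c, c, b)) · c · (h(c, c) · h(b, c)) · d, (c · b) · (h(b, d) · (d · f(c, b, b))))
  Descend into:  b · g(b, h(c, b), f(d, c, b)) · f(b, f(c, d, b), g(c, c, b)) · c · (h(c, c) · h(b, c)) · d
  Flatten:  b · g(b, h(c, b), f(d, c, b)) · f(b, f(c, d, b), g(c, c, b)) · c · h(c, c) · h(b, c) · d
  Sort arguments:  b · c · d · f(b, f(c, d, b), g(c, c, b)) · g(b, h(c, b), f(d, c, b)) · h(b, c) · h(c, c)
  Rebuild:  f(g(h(b, b · c · d), g(b · c, b · d, b · d), h(h(b, d), b · c)), b · c · d · f(b, f(c, d, b), g(c, c, b)) · g(b, h(c, b), f(d, c, b)) · h(b, c) · h(c, c), b · c · d · f(c, b, b) · h(b, d))

Answer: yes — both canonical forms are f(g(h(b, b · c · d), g(b · c, b · d, b · d), h(h(b, d), b · c)), b · c · d · f(b, f(c, d, b), g(c, c, b)) · g(b, h(c, b), f(d, c, b)) · h(b, c) · h(c, c), b · c · d · f(c, b, b) · h(b, d))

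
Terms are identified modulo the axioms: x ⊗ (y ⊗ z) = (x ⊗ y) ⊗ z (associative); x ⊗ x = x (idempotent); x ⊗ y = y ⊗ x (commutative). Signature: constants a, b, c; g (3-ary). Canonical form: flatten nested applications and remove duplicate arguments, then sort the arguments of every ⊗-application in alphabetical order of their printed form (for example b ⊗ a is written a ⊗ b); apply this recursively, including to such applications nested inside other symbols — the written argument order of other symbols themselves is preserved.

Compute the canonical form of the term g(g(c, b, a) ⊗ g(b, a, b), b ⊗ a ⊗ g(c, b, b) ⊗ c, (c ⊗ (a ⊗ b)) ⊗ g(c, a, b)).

Answer: g(g(b, a, b) ⊗ g(c, b, a), a ⊗ b ⊗ c ⊗ g(c, b, b), a ⊗ b ⊗ c ⊗ g(c, a, b))

Derivation:
Descend into:  (c ⊗ (a ⊗ b)) ⊗ g(c, a, b)
Merge nested applications:  c ⊗ a ⊗ b ⊗ g(c, a, b)
Sort arguments:  a ⊗ b ⊗ c ⊗ g(c, a, b)
Reassemble:  g(g(b, a, b) ⊗ g(c, b, a), a ⊗ b ⊗ c ⊗ g(c, b, b), a ⊗ b ⊗ c ⊗ g(c, a, b))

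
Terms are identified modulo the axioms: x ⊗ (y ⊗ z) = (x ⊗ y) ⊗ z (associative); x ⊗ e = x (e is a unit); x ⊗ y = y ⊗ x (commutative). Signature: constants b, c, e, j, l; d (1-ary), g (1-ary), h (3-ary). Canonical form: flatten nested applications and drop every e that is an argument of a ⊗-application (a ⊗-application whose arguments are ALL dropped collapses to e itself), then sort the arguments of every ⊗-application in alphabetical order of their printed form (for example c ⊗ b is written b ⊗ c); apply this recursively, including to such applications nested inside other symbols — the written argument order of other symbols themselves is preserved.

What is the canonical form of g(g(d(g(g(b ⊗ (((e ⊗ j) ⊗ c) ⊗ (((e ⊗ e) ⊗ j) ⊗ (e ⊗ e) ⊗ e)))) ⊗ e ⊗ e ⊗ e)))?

Answer: g(g(d(g(g(b ⊗ c ⊗ j ⊗ j)))))

Derivation:
Descend into:  g(g(b ⊗ (((e ⊗ j) ⊗ c) ⊗ (((e ⊗ e) ⊗ j) ⊗ (e ⊗ e) ⊗ e)))) ⊗ e ⊗ e ⊗ e
Inside:  g(g(b ⊗ (((e ⊗ j) ⊗ c) ⊗ (((e ⊗ e) ⊗ j) ⊗ (e ⊗ e) ⊗ e))))  →  g(g(b ⊗ c ⊗ j ⊗ j))
Unit:  drop e (×3)
Order the arguments:  g(g(b ⊗ c ⊗ j ⊗ j))
Reassemble:  g(g(d(g(g(b ⊗ c ⊗ j ⊗ j)))))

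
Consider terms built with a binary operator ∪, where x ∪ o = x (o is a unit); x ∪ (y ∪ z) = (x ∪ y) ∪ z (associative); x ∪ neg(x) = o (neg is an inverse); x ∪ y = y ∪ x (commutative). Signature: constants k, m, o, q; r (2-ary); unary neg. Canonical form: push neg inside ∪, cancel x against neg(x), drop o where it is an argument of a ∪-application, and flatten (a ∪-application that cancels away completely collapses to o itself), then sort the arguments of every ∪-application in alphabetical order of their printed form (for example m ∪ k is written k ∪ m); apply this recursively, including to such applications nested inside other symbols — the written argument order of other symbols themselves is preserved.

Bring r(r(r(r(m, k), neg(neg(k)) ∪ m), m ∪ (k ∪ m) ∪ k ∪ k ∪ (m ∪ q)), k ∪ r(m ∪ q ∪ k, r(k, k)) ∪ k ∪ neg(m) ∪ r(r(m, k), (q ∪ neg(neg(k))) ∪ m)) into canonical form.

Answer: r(r(r(r(m, k), k ∪ m), k ∪ k ∪ k ∪ m ∪ m ∪ m ∪ q), k ∪ k ∪ neg(m) ∪ r(k ∪ m ∪ q, r(k, k)) ∪ r(r(m, k), k ∪ m ∪ q))

Derivation:
Focus inside:  k ∪ r(m ∪ q ∪ k, r(k, k)) ∪ k ∪ neg(m) ∪ r(r(m, k), (q ∪ neg(neg(k))) ∪ m)
Push neg inside:  distribute neg over ∪ and collapse double neg
Collect terms:  k ∪ k ∪ r(k ∪ m ∪ q, r(k, k)) ∪ neg(m) ∪ r(r(m, k), k ∪ m ∪ q)
Order the arguments:  k ∪ k ∪ neg(m) ∪ r(k ∪ m ∪ q, r(k, k)) ∪ r(r(m, k), k ∪ m ∪ q)
Put back:  r(r(r(r(m, k), k ∪ m), k ∪ k ∪ k ∪ m ∪ m ∪ m ∪ q), k ∪ k ∪ neg(m) ∪ r(k ∪ m ∪ q, r(k, k)) ∪ r(r(m, k), k ∪ m ∪ q))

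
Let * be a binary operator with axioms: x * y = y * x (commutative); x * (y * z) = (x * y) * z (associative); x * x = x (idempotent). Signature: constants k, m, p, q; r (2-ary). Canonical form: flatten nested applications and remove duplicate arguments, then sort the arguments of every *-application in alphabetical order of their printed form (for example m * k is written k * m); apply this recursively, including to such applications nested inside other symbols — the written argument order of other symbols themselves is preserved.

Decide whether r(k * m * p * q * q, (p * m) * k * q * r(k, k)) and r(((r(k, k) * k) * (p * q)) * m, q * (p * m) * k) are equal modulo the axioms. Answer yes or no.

Answer: no — r(k * m * p * q, k * m * p * q * r(k, k)) vs r(k * m * p * q * r(k, k), k * m * p * q)

Derivation:
Left:  r(k * m * p * q * q, (p * m) * k * q * r(k, k))
  Descend into:  (p * m) * k * q * r(k, k)
  Un-nest:  p * m * k * q * r(k, k)
  Sort arguments:  k * m * p * q * r(k, k)
  Reassemble:  r(k * m * p * q, k * m * p * q * r(k, k))
Right:  r(((r(k, k) * k) * (p * q)) * m, q * (p * m) * k)
  Focus inside:  ((r(k, k) * k) * (p * q)) * m
  Merge nested applications:  r(k, k) * k * p * q * m
  Order the arguments:  k * m * p * q * r(k, k)
  Put back:  r(k * m * p * q * r(k, k), k * m * p * q)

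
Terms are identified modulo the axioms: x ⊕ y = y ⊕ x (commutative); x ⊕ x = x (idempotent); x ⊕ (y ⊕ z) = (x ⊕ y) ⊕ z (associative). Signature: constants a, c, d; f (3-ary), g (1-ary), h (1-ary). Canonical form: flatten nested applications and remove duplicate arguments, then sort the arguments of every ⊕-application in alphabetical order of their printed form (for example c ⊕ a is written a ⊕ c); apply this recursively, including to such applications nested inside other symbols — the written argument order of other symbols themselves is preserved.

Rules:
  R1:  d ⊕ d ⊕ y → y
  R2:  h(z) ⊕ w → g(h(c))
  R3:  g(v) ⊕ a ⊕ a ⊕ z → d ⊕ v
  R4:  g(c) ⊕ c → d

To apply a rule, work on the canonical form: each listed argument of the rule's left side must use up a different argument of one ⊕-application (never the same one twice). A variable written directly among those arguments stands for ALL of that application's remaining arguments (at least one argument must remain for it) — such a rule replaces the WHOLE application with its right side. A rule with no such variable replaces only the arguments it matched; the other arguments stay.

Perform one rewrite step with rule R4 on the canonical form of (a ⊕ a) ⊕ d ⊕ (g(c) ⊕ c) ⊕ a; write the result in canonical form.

Answer: a ⊕ d

Derivation:
Canonical form:  a ⊕ c ⊕ d ⊕ g(c)
R4 matches:  uses c, g(c)
Giving:  a ⊕ d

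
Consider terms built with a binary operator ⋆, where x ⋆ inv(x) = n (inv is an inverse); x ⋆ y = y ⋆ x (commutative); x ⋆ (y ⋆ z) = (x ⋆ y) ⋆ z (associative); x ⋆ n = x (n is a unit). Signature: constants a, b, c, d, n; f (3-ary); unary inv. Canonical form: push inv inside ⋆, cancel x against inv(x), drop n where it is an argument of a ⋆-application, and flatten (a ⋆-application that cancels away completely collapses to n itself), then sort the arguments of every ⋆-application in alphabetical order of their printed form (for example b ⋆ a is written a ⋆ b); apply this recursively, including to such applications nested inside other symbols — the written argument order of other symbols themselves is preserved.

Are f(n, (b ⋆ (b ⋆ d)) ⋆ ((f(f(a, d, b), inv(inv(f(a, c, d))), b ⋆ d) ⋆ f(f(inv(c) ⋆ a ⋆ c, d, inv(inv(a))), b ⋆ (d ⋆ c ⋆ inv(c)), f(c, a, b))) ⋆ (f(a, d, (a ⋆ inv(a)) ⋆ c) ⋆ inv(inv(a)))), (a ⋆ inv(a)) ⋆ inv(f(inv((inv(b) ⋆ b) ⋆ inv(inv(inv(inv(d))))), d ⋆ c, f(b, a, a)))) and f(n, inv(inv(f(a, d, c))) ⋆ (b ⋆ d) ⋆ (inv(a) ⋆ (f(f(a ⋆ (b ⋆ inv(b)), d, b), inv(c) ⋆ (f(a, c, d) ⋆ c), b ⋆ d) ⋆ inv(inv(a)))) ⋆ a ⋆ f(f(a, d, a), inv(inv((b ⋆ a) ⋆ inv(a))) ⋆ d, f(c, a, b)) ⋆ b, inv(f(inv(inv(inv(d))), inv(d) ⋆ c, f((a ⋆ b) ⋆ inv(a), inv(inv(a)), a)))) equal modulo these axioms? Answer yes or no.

Left:  f(n, (b ⋆ (b ⋆ d)) ⋆ ((f(f(a, d, b), inv(inv(f(a, c, d))), b ⋆ d) ⋆ f(f(inv(c) ⋆ a ⋆ c, d, inv(inv(a))), b ⋆ (d ⋆ c ⋆ inv(c)), f(c, a, b))) ⋆ (f(a, d, (a ⋆ inv(a)) ⋆ c) ⋆ inv(inv(a)))), (a ⋆ inv(a)) ⋆ inv(f(inv((inv(b) ⋆ b) ⋆ inv(inv(inv(inv(d))))), d ⋆ c, f(b, a, a))))
  Focus inside:  (b ⋆ (b ⋆ d)) ⋆ ((f(f(a, d, b), inv(inv(f(a, c, d))), b ⋆ d) ⋆ f(f(inv(c) ⋆ a ⋆ c, d, inv(inv(a))), b ⋆ (d ⋆ c ⋆ inv(c)), f(c, a, b))) ⋆ (f(a, d, (a ⋆ inv(a)) ⋆ c) ⋆ inv(inv(a))))
  Push inv inside:  distribute inv over ⋆ and collapse double inv
  Collect:  b ⋆ b ⋆ d ⋆ f(f(a, d, b), f(a, c, d), b ⋆ d) ⋆ f(f(a, d, a), b ⋆ d, f(c, a, b)) ⋆ f(a, d, c) ⋆ a
  Sort arguments:  a ⋆ b ⋆ b ⋆ d ⋆ f(a, d, c) ⋆ f(f(a, d, a), b ⋆ d, f(c, a, b)) ⋆ f(f(a, d, b), f(a, c, d), b ⋆ d)
  Put back:  f(n, a ⋆ b ⋆ b ⋆ d ⋆ f(a, d, c) ⋆ f(f(a, d, a), b ⋆ d, f(c, a, b)) ⋆ f(f(a, d, b), f(a, c, d), b ⋆ d), inv(f(inv(d), c ⋆ d, f(b, a, a))))
Right:  f(n, inv(inv(f(a, d, c))) ⋆ (b ⋆ d) ⋆ (inv(a) ⋆ (f(f(a ⋆ (b ⋆ inv(b)), d, b), inv(c) ⋆ (f(a, c, d) ⋆ c), b ⋆ d) ⋆ inv(inv(a)))) ⋆ a ⋆ f(f(a, d, a), inv(inv((b ⋆ a) ⋆ inv(a))) ⋆ d, f(c, a, b)) ⋆ b, inv(f(inv(inv(inv(d))), inv(d) ⋆ c, f((a ⋆ b) ⋆ inv(a), inv(inv(a)), a))))
  Focus inside:  inv(inv(f(a, d, c))) ⋆ (b ⋆ d) ⋆ (inv(a) ⋆ (f(f(a ⋆ (b ⋆ inv(b)), d, b), inv(c) ⋆ (f(a, c, d) ⋆ c), b ⋆ d) ⋆ inv(inv(a)))) ⋆ a ⋆ f(f(a, d, a), inv(inv((b ⋆ a) ⋆ inv(a))) ⋆ d, f(c, a, b)) ⋆ b
  Push inv inside:  distribute inv over ⋆ and collapse double inv
  Collect:  f(a, d, c) ⋆ b ⋆ b ⋆ d ⋆ a ⋆ f(f(a, d, b), f(a, c, d), b ⋆ d) ⋆ f(f(a, d, a), b ⋆ d, f(c, a, b))
  Order the arguments:  a ⋆ b ⋆ b ⋆ d ⋆ f(a, d, c) ⋆ f(f(a, d, a), b ⋆ d, f(c, a, b)) ⋆ f(f(a, d, b), f(a, c, d), b ⋆ d)
  Reassemble:  f(n, a ⋆ b ⋆ b ⋆ d ⋆ f(a, d, c) ⋆ f(f(a, d, a), b ⋆ d, f(c, a, b)) ⋆ f(f(a, d, b), f(a, c, d), b ⋆ d), inv(f(inv(d), c ⋆ inv(d), f(b, a, a))))

Answer: no — f(n, a ⋆ b ⋆ b ⋆ d ⋆ f(a, d, c) ⋆ f(f(a, d, a), b ⋆ d, f(c, a, b)) ⋆ f(f(a, d, b), f(a, c, d), b ⋆ d), inv(f(inv(d), c ⋆ d, f(b, a, a)))) vs f(n, a ⋆ b ⋆ b ⋆ d ⋆ f(a, d, c) ⋆ f(f(a, d, a), b ⋆ d, f(c, a, b)) ⋆ f(f(a, d, b), f(a, c, d), b ⋆ d), inv(f(inv(d), c ⋆ inv(d), f(b, a, a))))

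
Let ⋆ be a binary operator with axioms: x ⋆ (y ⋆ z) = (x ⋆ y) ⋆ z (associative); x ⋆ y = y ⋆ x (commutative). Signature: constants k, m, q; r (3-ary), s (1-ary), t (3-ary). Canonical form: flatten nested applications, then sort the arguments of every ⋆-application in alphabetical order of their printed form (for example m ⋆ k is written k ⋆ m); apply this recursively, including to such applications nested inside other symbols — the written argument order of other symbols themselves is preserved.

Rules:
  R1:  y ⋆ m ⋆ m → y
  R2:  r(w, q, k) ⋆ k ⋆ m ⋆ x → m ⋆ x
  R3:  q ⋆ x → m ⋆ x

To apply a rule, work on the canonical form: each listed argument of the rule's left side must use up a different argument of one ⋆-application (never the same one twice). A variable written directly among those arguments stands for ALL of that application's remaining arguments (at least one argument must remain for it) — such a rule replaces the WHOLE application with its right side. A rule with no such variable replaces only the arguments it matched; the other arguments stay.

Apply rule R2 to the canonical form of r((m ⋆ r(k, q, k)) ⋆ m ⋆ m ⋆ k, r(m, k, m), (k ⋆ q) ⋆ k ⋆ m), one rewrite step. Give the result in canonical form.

Canonical form:  r(k ⋆ m ⋆ m ⋆ m ⋆ r(k, q, k), r(m, k, m), k ⋆ k ⋆ m ⋆ q)
R2 matches:  uses k, m, r(k, q, k);  w := k, x := m ⋆ m
The variable takes the whole remainder — replace the entire application.
Giving:  r(m ⋆ m ⋆ m, r(m, k, m), k ⋆ k ⋆ m ⋆ q)

Answer: r(m ⋆ m ⋆ m, r(m, k, m), k ⋆ k ⋆ m ⋆ q)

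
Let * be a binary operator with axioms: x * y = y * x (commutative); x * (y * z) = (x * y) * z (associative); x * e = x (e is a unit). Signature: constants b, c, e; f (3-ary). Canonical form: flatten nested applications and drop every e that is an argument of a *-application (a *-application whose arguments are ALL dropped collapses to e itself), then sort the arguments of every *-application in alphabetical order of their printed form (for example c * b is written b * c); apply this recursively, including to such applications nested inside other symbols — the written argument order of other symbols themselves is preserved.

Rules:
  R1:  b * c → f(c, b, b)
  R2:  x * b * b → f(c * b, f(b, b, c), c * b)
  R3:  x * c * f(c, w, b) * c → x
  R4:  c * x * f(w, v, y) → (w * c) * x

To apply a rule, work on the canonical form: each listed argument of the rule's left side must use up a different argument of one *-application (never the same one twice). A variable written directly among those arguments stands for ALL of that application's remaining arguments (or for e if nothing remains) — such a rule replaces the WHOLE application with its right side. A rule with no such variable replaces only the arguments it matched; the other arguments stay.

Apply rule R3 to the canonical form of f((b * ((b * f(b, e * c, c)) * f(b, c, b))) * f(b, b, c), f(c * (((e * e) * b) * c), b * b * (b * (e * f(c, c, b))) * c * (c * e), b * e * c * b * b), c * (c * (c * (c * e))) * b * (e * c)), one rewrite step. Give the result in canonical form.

Canonical form:  f(b * b * f(b, b, c) * f(b, c, b) * f(b, c, c), f(b * c * c, b * b * b * c * c * f(c, c, b), b * b * b * c), b * c * c * c * c * c)
R3 matches:  uses c, c, f(c, c, b);  w := c, x := b * b * b
The variable takes the whole remainder — replace the entire application.
Result:  f(b * b * f(b, b, c) * f(b, c, b) * f(b, c, c), f(b * c * c, b * b * b, b * b * b * c), b * c * c * c * c * c)

Answer: f(b * b * f(b, b, c) * f(b, c, b) * f(b, c, c), f(b * c * c, b * b * b, b * b * b * c), b * c * c * c * c * c)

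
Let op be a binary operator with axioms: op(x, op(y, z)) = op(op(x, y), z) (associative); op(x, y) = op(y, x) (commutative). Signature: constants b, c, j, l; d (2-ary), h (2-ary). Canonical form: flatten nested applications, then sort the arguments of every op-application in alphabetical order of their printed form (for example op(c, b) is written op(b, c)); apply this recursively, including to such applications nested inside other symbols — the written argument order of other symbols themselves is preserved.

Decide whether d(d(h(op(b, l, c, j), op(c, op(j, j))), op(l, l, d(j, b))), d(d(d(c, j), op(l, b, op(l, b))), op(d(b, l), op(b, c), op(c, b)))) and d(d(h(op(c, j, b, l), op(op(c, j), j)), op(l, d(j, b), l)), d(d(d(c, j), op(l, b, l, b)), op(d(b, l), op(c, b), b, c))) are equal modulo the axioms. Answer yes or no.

Left:  d(d(h(op(b, l, c, j), op(c, op(j, j))), op(l, l, d(j, b))), d(d(d(c, j), op(l, b, op(l, b))), op(d(b, l), op(b, c), op(c, b))))
  Focus inside:  op(d(b, l), op(b, c), op(c, b))
  Flatten:  op(d(b, l), b, c, c, b)
  Order the arguments:  op(b, b, c, c, d(b, l))
  Put back:  d(d(h(op(b, c, j, l), op(c, j, j)), op(d(j, b), l, l)), d(d(d(c, j), op(b, b, l, l)), op(b, b, c, c, d(b, l))))
Right:  d(d(h(op(c, j, b, l), op(op(c, j), j)), op(l, d(j, b), l)), d(d(d(c, j), op(l, b, l, b)), op(d(b, l), op(c, b), b, c)))
  Focus inside:  op(d(b, l), op(c, b), b, c)
  Merge nested applications:  op(d(b, l), c, b, b, c)
  Order the arguments:  op(b, b, c, c, d(b, l))
  Put back:  d(d(h(op(b, c, j, l), op(c, j, j)), op(d(j, b), l, l)), d(d(d(c, j), op(b, b, l, l)), op(b, b, c, c, d(b, l))))

Answer: yes — both canonical forms are d(d(h(op(b, c, j, l), op(c, j, j)), op(d(j, b), l, l)), d(d(d(c, j), op(b, b, l, l)), op(b, b, c, c, d(b, l))))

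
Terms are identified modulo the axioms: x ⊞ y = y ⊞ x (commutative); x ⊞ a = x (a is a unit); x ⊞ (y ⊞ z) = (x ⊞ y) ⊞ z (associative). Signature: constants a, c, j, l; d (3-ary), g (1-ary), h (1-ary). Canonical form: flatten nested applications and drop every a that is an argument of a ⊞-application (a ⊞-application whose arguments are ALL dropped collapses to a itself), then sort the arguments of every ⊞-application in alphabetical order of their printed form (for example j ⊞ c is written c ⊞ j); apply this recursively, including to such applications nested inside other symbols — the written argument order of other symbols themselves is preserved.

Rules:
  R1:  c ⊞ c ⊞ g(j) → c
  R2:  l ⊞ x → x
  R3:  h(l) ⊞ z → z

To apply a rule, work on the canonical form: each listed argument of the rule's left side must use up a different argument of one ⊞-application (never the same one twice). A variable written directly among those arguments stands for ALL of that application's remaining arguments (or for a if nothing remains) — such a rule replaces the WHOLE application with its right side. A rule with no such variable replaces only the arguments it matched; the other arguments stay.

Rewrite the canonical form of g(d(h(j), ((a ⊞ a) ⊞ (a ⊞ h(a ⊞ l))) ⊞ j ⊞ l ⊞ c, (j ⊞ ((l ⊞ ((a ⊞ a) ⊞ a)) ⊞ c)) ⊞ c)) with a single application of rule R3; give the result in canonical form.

Canonical form:  g(d(h(j), c ⊞ h(l) ⊞ j ⊞ l, c ⊞ c ⊞ j ⊞ l))
R3 matches:  uses h(l);  z := c ⊞ j ⊞ l
The extension variable absorbs all remaining arguments, so the whole application is rewritten.
Giving:  g(d(h(j), c ⊞ j ⊞ l, c ⊞ c ⊞ j ⊞ l))

Answer: g(d(h(j), c ⊞ j ⊞ l, c ⊞ c ⊞ j ⊞ l))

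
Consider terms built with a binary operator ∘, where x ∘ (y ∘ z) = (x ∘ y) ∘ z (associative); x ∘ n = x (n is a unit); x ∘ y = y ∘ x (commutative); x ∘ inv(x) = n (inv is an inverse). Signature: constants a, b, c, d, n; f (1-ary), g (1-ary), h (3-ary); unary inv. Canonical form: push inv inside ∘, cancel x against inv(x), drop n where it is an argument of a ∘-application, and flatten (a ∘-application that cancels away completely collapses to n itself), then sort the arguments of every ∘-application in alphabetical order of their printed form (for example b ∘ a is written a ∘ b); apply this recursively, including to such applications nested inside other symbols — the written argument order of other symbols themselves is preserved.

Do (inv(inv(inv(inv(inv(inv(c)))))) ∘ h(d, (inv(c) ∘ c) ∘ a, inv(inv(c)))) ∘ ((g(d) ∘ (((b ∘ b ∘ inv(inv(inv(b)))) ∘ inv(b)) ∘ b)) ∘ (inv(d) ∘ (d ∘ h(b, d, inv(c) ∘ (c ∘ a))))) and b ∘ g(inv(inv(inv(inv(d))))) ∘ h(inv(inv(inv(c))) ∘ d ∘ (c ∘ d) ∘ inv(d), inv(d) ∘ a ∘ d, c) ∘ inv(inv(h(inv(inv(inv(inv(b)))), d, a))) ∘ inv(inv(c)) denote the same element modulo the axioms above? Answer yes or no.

Left:  (inv(inv(inv(inv(inv(inv(c)))))) ∘ h(d, (inv(c) ∘ c) ∘ a, inv(inv(c)))) ∘ ((g(d) ∘ (((b ∘ b ∘ inv(inv(inv(b)))) ∘ inv(b)) ∘ b)) ∘ (inv(d) ∘ (d ∘ h(b, d, inv(c) ∘ (c ∘ a)))))
  Push inv inside:  distribute inv over ∘ and collapse double inv
  Cancel inverse pairs:  d cancels
  Collect:  c ∘ h(d, a, c) ∘ g(d) ∘ b ∘ h(b, d, a)
  Sort:  b ∘ c ∘ g(d) ∘ h(b, d, a) ∘ h(d, a, c)
Right:  b ∘ g(inv(inv(inv(inv(d))))) ∘ h(inv(inv(inv(c))) ∘ d ∘ (c ∘ d) ∘ inv(d), inv(d) ∘ a ∘ d, c) ∘ inv(inv(h(inv(inv(inv(inv(b)))), d, a))) ∘ inv(inv(c))
  Push inv inside:  distribute inv over ∘ and collapse double inv
  Collect terms:  b ∘ g(d) ∘ h(d, a, c) ∘ h(b, d, a) ∘ c
  Sort:  b ∘ c ∘ g(d) ∘ h(b, d, a) ∘ h(d, a, c)

Answer: yes — both canonical forms are b ∘ c ∘ g(d) ∘ h(b, d, a) ∘ h(d, a, c)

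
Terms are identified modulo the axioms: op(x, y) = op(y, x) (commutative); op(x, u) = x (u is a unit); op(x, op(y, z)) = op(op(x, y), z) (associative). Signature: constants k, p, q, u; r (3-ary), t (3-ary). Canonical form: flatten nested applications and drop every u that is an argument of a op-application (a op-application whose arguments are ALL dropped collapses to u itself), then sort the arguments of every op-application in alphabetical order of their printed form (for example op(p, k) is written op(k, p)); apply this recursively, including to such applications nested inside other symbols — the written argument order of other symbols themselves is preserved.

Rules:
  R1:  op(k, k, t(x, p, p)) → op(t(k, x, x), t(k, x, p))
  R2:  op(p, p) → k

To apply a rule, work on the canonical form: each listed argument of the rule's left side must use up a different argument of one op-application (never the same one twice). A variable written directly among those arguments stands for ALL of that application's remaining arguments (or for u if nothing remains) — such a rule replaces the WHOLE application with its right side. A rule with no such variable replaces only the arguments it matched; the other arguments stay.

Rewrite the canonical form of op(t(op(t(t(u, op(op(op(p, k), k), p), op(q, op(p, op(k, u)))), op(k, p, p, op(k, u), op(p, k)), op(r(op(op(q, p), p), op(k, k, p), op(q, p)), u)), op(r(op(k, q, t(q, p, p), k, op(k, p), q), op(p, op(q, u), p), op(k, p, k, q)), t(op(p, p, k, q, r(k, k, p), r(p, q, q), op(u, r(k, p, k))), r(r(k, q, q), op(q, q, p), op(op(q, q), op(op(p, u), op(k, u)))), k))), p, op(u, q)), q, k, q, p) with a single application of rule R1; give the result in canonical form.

Answer: op(k, p, q, q, t(op(r(op(k, p, q, q, t(k, q, p), t(k, q, q)), op(p, p, q), op(k, k, p, q)), t(op(k, p, p, q, r(k, k, p), r(k, p, k), r(p, q, q)), r(r(k, q, q), op(p, q, q), op(k, p, q, q)), k), t(t(u, op(k, k, p, p), op(k, p, q)), op(k, k, k, p, p, p), r(op(p, p, q), op(k, k, p), op(p, q)))), p, q))

Derivation:
Canonical form:  op(k, p, q, q, t(op(r(op(k, k, k, p, q, q, t(q, p, p)), op(p, p, q), op(k, k, p, q)), t(op(k, p, p, q, r(k, k, p), r(k, p, k), r(p, q, q)), r(r(k, q, q), op(p, q, q), op(k, p, q, q)), k), t(t(u, op(k, k, p, p), op(k, p, q)), op(k, k, k, p, p, p), r(op(p, p, q), op(k, k, p), op(p, q)))), p, q))
Match R1:  consume k, k, t(q, p, p);  x := q
Giving:  op(k, p, q, q, t(op(r(op(k, p, q, q, t(k, q, p), t(k, q, q)), op(p, p, q), op(k, k, p, q)), t(op(k, p, p, q, r(k, k, p), r(k, p, k), r(p, q, q)), r(r(k, q, q), op(p, q, q), op(k, p, q, q)), k), t(t(u, op(k, k, p, p), op(k, p, q)), op(k, k, k, p, p, p), r(op(p, p, q), op(k, k, p), op(p, q)))), p, q))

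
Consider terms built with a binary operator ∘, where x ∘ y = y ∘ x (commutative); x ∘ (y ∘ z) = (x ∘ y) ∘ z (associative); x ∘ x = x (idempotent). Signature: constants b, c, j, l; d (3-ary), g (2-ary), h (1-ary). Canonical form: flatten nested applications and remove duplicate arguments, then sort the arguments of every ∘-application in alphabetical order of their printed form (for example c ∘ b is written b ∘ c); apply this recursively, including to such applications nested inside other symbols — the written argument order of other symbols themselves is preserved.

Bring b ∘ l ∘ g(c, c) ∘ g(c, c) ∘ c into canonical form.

Answer: b ∘ c ∘ g(c, c) ∘ l

Derivation:
Idempotence:  drop duplicate g(c, c)
Order the arguments:  b ∘ c ∘ g(c, c) ∘ l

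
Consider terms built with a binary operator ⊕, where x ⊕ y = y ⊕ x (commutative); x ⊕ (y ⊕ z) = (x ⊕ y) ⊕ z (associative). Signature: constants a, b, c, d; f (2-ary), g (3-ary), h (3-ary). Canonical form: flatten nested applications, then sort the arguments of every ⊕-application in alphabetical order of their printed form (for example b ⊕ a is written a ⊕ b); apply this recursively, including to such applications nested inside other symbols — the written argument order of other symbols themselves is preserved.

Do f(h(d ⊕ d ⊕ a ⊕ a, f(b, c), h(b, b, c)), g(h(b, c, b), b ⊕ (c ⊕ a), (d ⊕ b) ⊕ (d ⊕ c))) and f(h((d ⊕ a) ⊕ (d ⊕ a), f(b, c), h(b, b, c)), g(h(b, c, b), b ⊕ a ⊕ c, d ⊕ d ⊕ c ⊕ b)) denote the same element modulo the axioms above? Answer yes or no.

Left:  f(h(d ⊕ d ⊕ a ⊕ a, f(b, c), h(b, b, c)), g(h(b, c, b), b ⊕ (c ⊕ a), (d ⊕ b) ⊕ (d ⊕ c)))
  Focus inside:  (d ⊕ b) ⊕ (d ⊕ c)
  Flatten:  d ⊕ b ⊕ d ⊕ c
  Order the arguments:  b ⊕ c ⊕ d ⊕ d
  Reassemble:  f(h(a ⊕ a ⊕ d ⊕ d, f(b, c), h(b, b, c)), g(h(b, c, b), a ⊕ b ⊕ c, b ⊕ c ⊕ d ⊕ d))
Right:  f(h((d ⊕ a) ⊕ (d ⊕ a), f(b, c), h(b, b, c)), g(h(b, c, b), b ⊕ a ⊕ c, d ⊕ d ⊕ c ⊕ b))
  Focus inside:  (d ⊕ a) ⊕ (d ⊕ a)
  Merge nested applications:  d ⊕ a ⊕ d ⊕ a
  Order the arguments:  a ⊕ a ⊕ d ⊕ d
  Reassemble:  f(h(a ⊕ a ⊕ d ⊕ d, f(b, c), h(b, b, c)), g(h(b, c, b), a ⊕ b ⊕ c, b ⊕ c ⊕ d ⊕ d))

Answer: yes — both canonical forms are f(h(a ⊕ a ⊕ d ⊕ d, f(b, c), h(b, b, c)), g(h(b, c, b), a ⊕ b ⊕ c, b ⊕ c ⊕ d ⊕ d))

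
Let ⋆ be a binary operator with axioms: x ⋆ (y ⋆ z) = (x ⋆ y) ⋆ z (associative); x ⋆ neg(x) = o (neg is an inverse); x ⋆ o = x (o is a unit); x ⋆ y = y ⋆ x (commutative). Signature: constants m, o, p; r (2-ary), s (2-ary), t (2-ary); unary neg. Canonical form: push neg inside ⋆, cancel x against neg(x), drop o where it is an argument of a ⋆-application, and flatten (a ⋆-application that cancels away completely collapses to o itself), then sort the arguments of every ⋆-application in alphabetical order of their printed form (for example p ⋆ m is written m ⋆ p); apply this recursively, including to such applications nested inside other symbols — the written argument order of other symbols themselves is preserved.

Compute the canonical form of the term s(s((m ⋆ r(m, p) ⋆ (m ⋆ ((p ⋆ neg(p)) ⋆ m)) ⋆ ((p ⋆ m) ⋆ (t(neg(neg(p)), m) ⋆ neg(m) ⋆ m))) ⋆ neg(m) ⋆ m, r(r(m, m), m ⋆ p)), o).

Answer: s(s(m ⋆ m ⋆ m ⋆ m ⋆ p ⋆ r(m, p) ⋆ t(p, m), r(r(m, m), m ⋆ p)), o)

Derivation:
Focus inside:  (m ⋆ r(m, p) ⋆ (m ⋆ ((p ⋆ neg(p)) ⋆ m)) ⋆ ((p ⋆ m) ⋆ (t(neg(neg(p)), m) ⋆ neg(m) ⋆ m))) ⋆ neg(m) ⋆ m
Push neg inside:  distribute neg over ⋆ and collapse double neg
Collect:  m ⋆ m ⋆ m ⋆ m ⋆ r(m, p) ⋆ p ⋆ t(p, m)
Sort arguments:  m ⋆ m ⋆ m ⋆ m ⋆ p ⋆ r(m, p) ⋆ t(p, m)
Rebuild:  s(s(m ⋆ m ⋆ m ⋆ m ⋆ p ⋆ r(m, p) ⋆ t(p, m), r(r(m, m), m ⋆ p)), o)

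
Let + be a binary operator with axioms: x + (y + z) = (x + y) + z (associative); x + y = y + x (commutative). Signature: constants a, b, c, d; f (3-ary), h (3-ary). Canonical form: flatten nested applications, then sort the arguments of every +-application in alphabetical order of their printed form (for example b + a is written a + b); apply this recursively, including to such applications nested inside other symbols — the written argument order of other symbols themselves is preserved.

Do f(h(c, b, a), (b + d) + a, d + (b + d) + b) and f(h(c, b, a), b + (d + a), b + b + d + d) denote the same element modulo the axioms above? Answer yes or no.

Left:  f(h(c, b, a), (b + d) + a, d + (b + d) + b)
  Focus inside:  d + (b + d) + b
  Merge nested applications:  d + b + d + b
  Order the arguments:  b + b + d + d
  Rebuild:  f(h(c, b, a), a + b + d, b + b + d + d)
Right:  f(h(c, b, a), b + (d + a), b + b + d + d)
  Focus inside:  b + (d + a)
  Un-nest:  b + d + a
  Order the arguments:  a + b + d
  Reassemble:  f(h(c, b, a), a + b + d, b + b + d + d)

Answer: yes — both canonical forms are f(h(c, b, a), a + b + d, b + b + d + d)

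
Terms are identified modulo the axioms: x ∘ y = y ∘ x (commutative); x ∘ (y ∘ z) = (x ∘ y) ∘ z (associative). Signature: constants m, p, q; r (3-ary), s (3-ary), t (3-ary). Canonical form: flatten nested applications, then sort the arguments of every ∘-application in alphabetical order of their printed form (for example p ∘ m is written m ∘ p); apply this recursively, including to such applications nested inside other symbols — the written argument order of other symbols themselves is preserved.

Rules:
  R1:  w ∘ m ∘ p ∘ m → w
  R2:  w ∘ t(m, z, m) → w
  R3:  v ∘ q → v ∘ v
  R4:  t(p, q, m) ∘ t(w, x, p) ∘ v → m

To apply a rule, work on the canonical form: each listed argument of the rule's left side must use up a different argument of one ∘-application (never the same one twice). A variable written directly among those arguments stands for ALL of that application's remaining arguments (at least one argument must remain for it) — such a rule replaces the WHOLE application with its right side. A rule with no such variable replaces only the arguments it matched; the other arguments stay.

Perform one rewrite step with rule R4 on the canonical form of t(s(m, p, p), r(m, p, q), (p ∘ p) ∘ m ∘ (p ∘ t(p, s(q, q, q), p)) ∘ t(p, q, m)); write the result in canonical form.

Canonical form:  t(s(m, p, p), r(m, p, q), m ∘ p ∘ p ∘ p ∘ t(p, q, m) ∘ t(p, s(q, q, q), p))
Apply R4:  consuming t(p, q, m), t(p, s(q, q, q), p);  v := m ∘ p ∘ p ∘ p, w := p, x := s(q, q, q)
The variable takes the whole remainder — replace the entire application.
New term:  t(s(m, p, p), r(m, p, q), m)

Answer: t(s(m, p, p), r(m, p, q), m)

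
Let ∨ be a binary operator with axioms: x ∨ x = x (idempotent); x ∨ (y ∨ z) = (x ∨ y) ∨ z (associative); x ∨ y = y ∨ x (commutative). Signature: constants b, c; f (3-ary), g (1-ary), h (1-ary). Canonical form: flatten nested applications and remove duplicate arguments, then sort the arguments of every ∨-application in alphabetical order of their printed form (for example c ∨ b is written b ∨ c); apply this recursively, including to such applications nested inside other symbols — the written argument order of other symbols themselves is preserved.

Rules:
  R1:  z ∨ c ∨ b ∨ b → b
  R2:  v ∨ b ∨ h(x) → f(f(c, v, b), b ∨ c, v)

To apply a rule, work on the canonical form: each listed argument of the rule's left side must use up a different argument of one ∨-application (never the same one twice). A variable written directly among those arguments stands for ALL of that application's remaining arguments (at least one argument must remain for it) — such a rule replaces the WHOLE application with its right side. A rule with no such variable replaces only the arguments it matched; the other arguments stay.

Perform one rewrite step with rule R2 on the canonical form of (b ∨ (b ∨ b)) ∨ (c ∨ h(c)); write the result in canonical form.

Answer: f(f(c, c, b), b ∨ c, c)

Derivation:
Canonical form:  b ∨ c ∨ h(c)
R2 matches:  uses b, h(c);  v := c, x := c
The variable takes the whole remainder — replace the entire application.
New term:  f(f(c, c, b), b ∨ c, c)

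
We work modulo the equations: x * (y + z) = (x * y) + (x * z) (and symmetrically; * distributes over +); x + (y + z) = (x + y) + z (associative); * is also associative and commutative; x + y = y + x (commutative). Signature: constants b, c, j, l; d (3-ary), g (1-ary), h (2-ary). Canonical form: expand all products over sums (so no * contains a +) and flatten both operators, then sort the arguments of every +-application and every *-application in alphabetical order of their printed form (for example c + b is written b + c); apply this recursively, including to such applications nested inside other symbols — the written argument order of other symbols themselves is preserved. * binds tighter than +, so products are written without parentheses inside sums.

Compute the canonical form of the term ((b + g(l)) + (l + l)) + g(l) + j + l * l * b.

Answer: b + b * l * l + g(l) + g(l) + j + l + l

Derivation:
Merge nested applications:  b + g(l) + l + l + g(l) + j + b * l * l
Order the arguments:  b + b * l * l + g(l) + g(l) + j + l + l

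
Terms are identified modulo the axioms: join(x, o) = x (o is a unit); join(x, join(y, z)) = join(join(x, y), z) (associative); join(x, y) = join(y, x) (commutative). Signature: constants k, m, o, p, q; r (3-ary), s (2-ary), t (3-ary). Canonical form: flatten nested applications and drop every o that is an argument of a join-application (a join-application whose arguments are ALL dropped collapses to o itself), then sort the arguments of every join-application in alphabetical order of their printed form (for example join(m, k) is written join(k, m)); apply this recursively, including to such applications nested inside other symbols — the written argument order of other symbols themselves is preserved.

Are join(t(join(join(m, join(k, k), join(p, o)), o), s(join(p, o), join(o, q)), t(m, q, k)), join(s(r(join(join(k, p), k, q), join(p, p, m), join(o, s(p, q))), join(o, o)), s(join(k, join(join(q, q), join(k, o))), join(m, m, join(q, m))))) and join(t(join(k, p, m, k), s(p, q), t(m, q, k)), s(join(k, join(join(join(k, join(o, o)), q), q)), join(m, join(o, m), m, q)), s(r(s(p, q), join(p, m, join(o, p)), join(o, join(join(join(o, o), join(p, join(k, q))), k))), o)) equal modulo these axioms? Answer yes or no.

Left:  join(t(join(join(m, join(k, k), join(p, o)), o), s(join(p, o), join(o, q)), t(m, q, k)), join(s(r(join(join(k, p), k, q), join(p, p, m), join(o, s(p, q))), join(o, o)), s(join(k, join(join(q, q), join(k, o))), join(m, m, join(q, m)))))
  Merge nested applications:  join(t(join(join(m, join(k, k), join(p, o)), o), s(join(p, o), join(o, q)), t(m, q, k)), s(r(join(join(k, p), k, q), join(p, p, m), join(o, s(p, q))), join(o, o)), s(join(k, join(join(q, q), join(k, o))), join(m, m, join(q, m))))
  Inside:  t(join(join(m, join(k, k), join(p, o)), o), s(join(p, o), join(o, q)), t(m, q, k))  →  t(join(k, k, m, p), s(p, q), t(m, q, k))
  Simplify inside:  s(r(join(join(k, p), k, q), join(p, p, m), join(o, s(p, q))), join(o, o))  →  s(r(join(k, k, p, q), join(m, p, p), s(p, q)), o)
  Inside:  s(join(k, join(join(q, q), join(k, o))), join(m, m, join(q, m)))  →  s(join(k, k, q, q), join(m, m, m, q))
  Sort:  join(s(join(k, k, q, q), join(m, m, m, q)), s(r(join(k, k, p, q), join(m, p, p), s(p, q)), o), t(join(k, k, m, p), s(p, q), t(m, q, k)))
Right:  join(t(join(k, p, m, k), s(p, q), t(m, q, k)), s(join(k, join(join(join(k, join(o, o)), q), q)), join(m, join(o, m), m, q)), s(r(s(p, q), join(p, m, join(o, p)), join(o, join(join(join(o, o), join(p, join(k, q))), k))), o))
  Inside:  t(join(k, p, m, k), s(p, q), t(m, q, k))  →  t(join(k, k, m, p), s(p, q), t(m, q, k))
  Canonicalize subterm:  s(join(k, join(join(join(k, join(o, o)), q), q)), join(m, join(o, m), m, q))  →  s(join(k, k, q, q), join(m, m, m, q))
  Inside:  s(r(s(p, q), join(p, m, join(o, p)), join(o, join(join(join(o, o), join(p, join(k, q))), k))), o)  →  s(r(s(p, q), join(m, p, p), join(k, k, p, q)), o)
  Sort arguments:  join(s(join(k, k, q, q), join(m, m, m, q)), s(r(s(p, q), join(m, p, p), join(k, k, p, q)), o), t(join(k, k, m, p), s(p, q), t(m, q, k)))

Answer: no — join(s(join(k, k, q, q), join(m, m, m, q)), s(r(join(k, k, p, q), join(m, p, p), s(p, q)), o), t(join(k, k, m, p), s(p, q), t(m, q, k))) vs join(s(join(k, k, q, q), join(m, m, m, q)), s(r(s(p, q), join(m, p, p), join(k, k, p, q)), o), t(join(k, k, m, p), s(p, q), t(m, q, k)))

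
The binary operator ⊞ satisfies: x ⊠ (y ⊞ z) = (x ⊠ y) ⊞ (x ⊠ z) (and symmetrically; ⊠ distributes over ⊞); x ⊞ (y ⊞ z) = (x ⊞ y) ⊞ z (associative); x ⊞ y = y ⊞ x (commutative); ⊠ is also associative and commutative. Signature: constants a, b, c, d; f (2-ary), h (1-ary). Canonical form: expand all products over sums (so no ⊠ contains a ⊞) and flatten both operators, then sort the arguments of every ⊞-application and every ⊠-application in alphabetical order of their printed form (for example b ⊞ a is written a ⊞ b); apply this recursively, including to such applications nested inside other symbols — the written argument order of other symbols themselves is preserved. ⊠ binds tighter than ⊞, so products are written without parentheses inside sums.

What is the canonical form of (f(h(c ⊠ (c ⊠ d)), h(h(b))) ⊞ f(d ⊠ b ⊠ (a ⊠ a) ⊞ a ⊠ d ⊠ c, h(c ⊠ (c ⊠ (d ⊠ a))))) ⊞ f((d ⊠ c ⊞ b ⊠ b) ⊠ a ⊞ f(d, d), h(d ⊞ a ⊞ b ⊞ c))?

Answer: f(a ⊠ a ⊠ b ⊠ d ⊞ a ⊠ c ⊠ d, h(a ⊠ c ⊠ c ⊠ d)) ⊞ f(a ⊠ b ⊠ b ⊞ a ⊠ c ⊠ d ⊞ f(d, d), h(a ⊞ b ⊞ c ⊞ d)) ⊞ f(h(c ⊠ c ⊠ d), h(h(b)))

Derivation:
Distribute:  f(h(c ⊠ c ⊠ d), h(h(b))) ⊞ f(a ⊠ a ⊠ b ⊠ d ⊞ a ⊠ c ⊠ d, h(a ⊠ c ⊠ c ⊠ d)) ⊞ f(a ⊠ b ⊠ b ⊞ a ⊠ c ⊠ d ⊞ f(d, d), h(a ⊞ b ⊞ c ⊞ d))
Order the arguments:  f(a ⊠ a ⊠ b ⊠ d ⊞ a ⊠ c ⊠ d, h(a ⊠ c ⊠ c ⊠ d)) ⊞ f(a ⊠ b ⊠ b ⊞ a ⊠ c ⊠ d ⊞ f(d, d), h(a ⊞ b ⊞ c ⊞ d)) ⊞ f(h(c ⊠ c ⊠ d), h(h(b)))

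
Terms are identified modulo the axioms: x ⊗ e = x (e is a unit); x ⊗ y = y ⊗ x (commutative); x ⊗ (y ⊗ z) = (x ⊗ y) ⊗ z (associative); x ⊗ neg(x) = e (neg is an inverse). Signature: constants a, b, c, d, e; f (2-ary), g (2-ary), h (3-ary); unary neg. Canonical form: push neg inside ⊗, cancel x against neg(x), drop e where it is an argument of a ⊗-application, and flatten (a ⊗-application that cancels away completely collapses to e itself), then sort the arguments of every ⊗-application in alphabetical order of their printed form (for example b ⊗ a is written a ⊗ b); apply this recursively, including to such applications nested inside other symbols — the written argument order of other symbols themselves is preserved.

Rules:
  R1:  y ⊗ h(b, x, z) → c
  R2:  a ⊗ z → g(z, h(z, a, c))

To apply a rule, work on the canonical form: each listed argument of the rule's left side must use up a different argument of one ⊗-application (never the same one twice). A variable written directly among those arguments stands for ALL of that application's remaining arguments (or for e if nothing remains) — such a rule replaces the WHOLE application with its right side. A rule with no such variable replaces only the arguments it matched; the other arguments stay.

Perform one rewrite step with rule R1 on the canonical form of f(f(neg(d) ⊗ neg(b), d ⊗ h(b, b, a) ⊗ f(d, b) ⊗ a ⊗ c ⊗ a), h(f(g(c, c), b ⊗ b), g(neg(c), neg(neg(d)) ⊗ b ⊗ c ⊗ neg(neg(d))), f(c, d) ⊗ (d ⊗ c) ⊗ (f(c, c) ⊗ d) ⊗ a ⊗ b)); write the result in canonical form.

Answer: f(f(neg(b) ⊗ neg(d), c), h(f(g(c, c), b ⊗ b), g(neg(c), b ⊗ c ⊗ d ⊗ d), a ⊗ b ⊗ c ⊗ d ⊗ d ⊗ f(c, c) ⊗ f(c, d)))

Derivation:
Canonical form:  f(f(neg(b) ⊗ neg(d), a ⊗ a ⊗ c ⊗ d ⊗ f(d, b) ⊗ h(b, b, a)), h(f(g(c, c), b ⊗ b), g(neg(c), b ⊗ c ⊗ d ⊗ d), a ⊗ b ⊗ c ⊗ d ⊗ d ⊗ f(c, c) ⊗ f(c, d)))
R1 matches:  uses h(b, b, a);  x := b, y := a ⊗ a ⊗ c ⊗ d ⊗ f(d, b), z := a
The extension variable absorbs all remaining arguments, so the whole application is rewritten.
Result:  f(f(neg(b) ⊗ neg(d), c), h(f(g(c, c), b ⊗ b), g(neg(c), b ⊗ c ⊗ d ⊗ d), a ⊗ b ⊗ c ⊗ d ⊗ d ⊗ f(c, c) ⊗ f(c, d)))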